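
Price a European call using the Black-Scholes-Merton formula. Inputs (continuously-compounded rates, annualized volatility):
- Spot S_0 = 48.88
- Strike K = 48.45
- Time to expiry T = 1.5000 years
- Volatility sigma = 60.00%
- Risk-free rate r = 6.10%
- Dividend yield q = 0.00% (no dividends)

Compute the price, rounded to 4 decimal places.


d1 = (ln(S/K) + (r - q + 0.5*sigma^2) * T) / (sigma * sqrt(T)) = 0.50396343
d2 = d1 - sigma * sqrt(T) = -0.23088349
exp(-rT) = 0.91256132; exp(-qT) = 1.00000000
C = S_0 * exp(-qT) * N(d1) - K * exp(-rT) * N(d2)
N(d1) = 0.69285646; N(d2) = 0.40870266
C = 48.8800 * 1.00000000 * 0.69285646 - 48.4500 * 0.91256132 * 0.40870266 = 15.7966

Answer: Price = 15.7966


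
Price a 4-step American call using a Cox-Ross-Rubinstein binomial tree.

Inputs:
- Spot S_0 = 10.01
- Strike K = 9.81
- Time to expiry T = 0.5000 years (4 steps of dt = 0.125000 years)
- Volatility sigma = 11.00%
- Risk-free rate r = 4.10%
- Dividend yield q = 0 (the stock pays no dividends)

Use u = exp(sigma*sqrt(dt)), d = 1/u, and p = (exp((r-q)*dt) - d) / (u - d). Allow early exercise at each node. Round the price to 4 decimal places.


dt = T/N = 0.125000
u = exp(sigma*sqrt(dt)) = 1.039657; d = 1/u = 0.961856
p = (exp((r-q)*dt) - d) / (u - d) = 0.556320
Discount per step: exp(-r*dt) = 0.994888
Stock lattice S(k, i) with i counting down-moves:
  k=0: S(0,0) = 10.0100
  k=1: S(1,0) = 10.4070; S(1,1) = 9.6282
  k=2: S(2,0) = 10.8197; S(2,1) = 10.0100; S(2,2) = 9.2609
  k=3: S(3,0) = 11.2488; S(3,1) = 10.4070; S(3,2) = 9.6282; S(3,3) = 8.9077
  k=4: S(4,0) = 11.6948; S(4,1) = 10.8197; S(4,2) = 10.0100; S(4,3) = 9.2609; S(4,4) = 8.5679
Terminal payoffs V(N, i) = max(S_T - K, 0):
  V(4,0) = 1.884844; V(4,1) = 1.009676; V(4,2) = 0.200000; V(4,3) = 0.000000; V(4,4) = 0.000000
Backward induction: V(k, i) = exp(-r*dt) * [p * V(k+1, i) + (1-p) * V(k+1, i+1)]; then take max(V_cont, immediate exercise) for American.
  V(3,0) = exp(-r*dt) * [p*1.884844 + (1-p)*1.009676] = 1.488900; exercise = 1.438752; V(3,0) = max -> 1.488900
  V(3,1) = exp(-r*dt) * [p*1.009676 + (1-p)*0.200000] = 0.647114; exercise = 0.596967; V(3,1) = max -> 0.647114
  V(3,2) = exp(-r*dt) * [p*0.200000 + (1-p)*0.000000] = 0.110695; exercise = 0.000000; V(3,2) = max -> 0.110695
  V(3,3) = exp(-r*dt) * [p*0.000000 + (1-p)*0.000000] = 0.000000; exercise = 0.000000; V(3,3) = max -> 0.000000
  V(2,0) = exp(-r*dt) * [p*1.488900 + (1-p)*0.647114] = 1.109715; exercise = 1.009676; V(2,0) = max -> 1.109715
  V(2,1) = exp(-r*dt) * [p*0.647114 + (1-p)*0.110695] = 0.407025; exercise = 0.200000; V(2,1) = max -> 0.407025
  V(2,2) = exp(-r*dt) * [p*0.110695 + (1-p)*0.000000] = 0.061267; exercise = 0.000000; V(2,2) = max -> 0.061267
  V(1,0) = exp(-r*dt) * [p*1.109715 + (1-p)*0.407025] = 0.793867; exercise = 0.596967; V(1,0) = max -> 0.793867
  V(1,1) = exp(-r*dt) * [p*0.407025 + (1-p)*0.061267] = 0.252323; exercise = 0.000000; V(1,1) = max -> 0.252323
  V(0,0) = exp(-r*dt) * [p*0.793867 + (1-p)*0.252323] = 0.550765; exercise = 0.200000; V(0,0) = max -> 0.550765

Answer: Price = V(0,0) = 0.5508


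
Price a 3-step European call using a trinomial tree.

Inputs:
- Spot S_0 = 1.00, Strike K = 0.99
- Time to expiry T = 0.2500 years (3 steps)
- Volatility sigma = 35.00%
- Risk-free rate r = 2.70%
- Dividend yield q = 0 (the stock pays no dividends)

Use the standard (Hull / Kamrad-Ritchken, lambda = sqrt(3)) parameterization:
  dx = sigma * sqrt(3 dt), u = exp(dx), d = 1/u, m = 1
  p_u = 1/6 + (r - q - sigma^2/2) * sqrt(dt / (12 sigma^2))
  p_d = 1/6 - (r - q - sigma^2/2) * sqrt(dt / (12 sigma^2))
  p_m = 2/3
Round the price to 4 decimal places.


dt = T/N = 0.083333; dx = sigma*sqrt(3*dt) = 0.175000
u = exp(dx) = 1.191246; d = 1/u = 0.839457
p_u = 0.158512, p_m = 0.666667, p_d = 0.174821
Discount per step: exp(-r*dt) = 0.997753
Stock lattice S(k, j) with j the centered position index:
  k=0: S(0,+0) = 1.0000
  k=1: S(1,-1) = 0.8395; S(1,+0) = 1.0000; S(1,+1) = 1.1912
  k=2: S(2,-2) = 0.7047; S(2,-1) = 0.8395; S(2,+0) = 1.0000; S(2,+1) = 1.1912; S(2,+2) = 1.4191
  k=3: S(3,-3) = 0.5916; S(3,-2) = 0.7047; S(3,-1) = 0.8395; S(3,+0) = 1.0000; S(3,+1) = 1.1912; S(3,+2) = 1.4191; S(3,+3) = 1.6905
Terminal payoffs V(N, j) = max(S_T - K, 0):
  V(3,-3) = 0.000000; V(3,-2) = 0.000000; V(3,-1) = 0.000000; V(3,+0) = 0.010000; V(3,+1) = 0.201246; V(3,+2) = 0.429068; V(3,+3) = 0.700459
Backward induction: V(k, j) = exp(-r*dt) * [p_u * V(k+1, j+1) + p_m * V(k+1, j) + p_d * V(k+1, j-1)]
  V(2,-2) = exp(-r*dt) * [p_u*0.000000 + p_m*0.000000 + p_d*0.000000] = 0.000000
  V(2,-1) = exp(-r*dt) * [p_u*0.010000 + p_m*0.000000 + p_d*0.000000] = 0.001582
  V(2,+0) = exp(-r*dt) * [p_u*0.201246 + p_m*0.010000 + p_d*0.000000] = 0.038480
  V(2,+1) = exp(-r*dt) * [p_u*0.429068 + p_m*0.201246 + p_d*0.010000] = 0.203466
  V(2,+2) = exp(-r*dt) * [p_u*0.700459 + p_m*0.429068 + p_d*0.201246] = 0.431287
  V(1,-1) = exp(-r*dt) * [p_u*0.038480 + p_m*0.001582 + p_d*0.000000] = 0.007138
  V(1,+0) = exp(-r*dt) * [p_u*0.203466 + p_m*0.038480 + p_d*0.001582] = 0.058051
  V(1,+1) = exp(-r*dt) * [p_u*0.431287 + p_m*0.203466 + p_d*0.038480] = 0.210262
  V(0,+0) = exp(-r*dt) * [p_u*0.210262 + p_m*0.058051 + p_d*0.007138] = 0.073113

Answer: Price = V(0,0) = 0.0731


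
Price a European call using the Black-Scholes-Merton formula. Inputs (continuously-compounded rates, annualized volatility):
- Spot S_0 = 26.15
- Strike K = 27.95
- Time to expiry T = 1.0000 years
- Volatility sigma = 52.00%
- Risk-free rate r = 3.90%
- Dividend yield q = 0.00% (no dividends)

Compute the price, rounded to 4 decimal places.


d1 = (ln(S/K) + (r - q + 0.5*sigma^2) * T) / (sigma * sqrt(T)) = 0.20698460
d2 = d1 - sigma * sqrt(T) = -0.31301540
exp(-rT) = 0.96175071; exp(-qT) = 1.00000000
C = S_0 * exp(-qT) * N(d1) - K * exp(-rT) * N(d2)
N(d1) = 0.58198906; N(d2) = 0.37713448
C = 26.1500 * 1.00000000 * 0.58198906 - 27.9500 * 0.96175071 * 0.37713448 = 5.0813

Answer: Price = 5.0813


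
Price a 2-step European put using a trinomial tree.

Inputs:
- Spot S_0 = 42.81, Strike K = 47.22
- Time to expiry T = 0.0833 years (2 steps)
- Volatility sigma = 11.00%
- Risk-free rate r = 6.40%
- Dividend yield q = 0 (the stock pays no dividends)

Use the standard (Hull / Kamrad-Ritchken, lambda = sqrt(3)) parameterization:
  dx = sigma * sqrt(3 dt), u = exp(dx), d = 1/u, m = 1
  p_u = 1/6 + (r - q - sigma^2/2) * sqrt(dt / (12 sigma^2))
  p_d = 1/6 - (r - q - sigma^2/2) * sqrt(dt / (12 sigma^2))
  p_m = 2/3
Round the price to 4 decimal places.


dt = T/N = 0.041650; dx = sigma*sqrt(3*dt) = 0.038883
u = exp(dx) = 1.039649; d = 1/u = 0.961863
p_u = 0.197704, p_m = 0.666667, p_d = 0.135630
Discount per step: exp(-r*dt) = 0.997338
Stock lattice S(k, j) with j the centered position index:
  k=0: S(0,+0) = 42.8100
  k=1: S(1,-1) = 41.1774; S(1,+0) = 42.8100; S(1,+1) = 44.5074
  k=2: S(2,-2) = 39.6070; S(2,-1) = 41.1774; S(2,+0) = 42.8100; S(2,+1) = 44.5074; S(2,+2) = 46.2720
Terminal payoffs V(N, j) = max(K - S_T, 0):
  V(2,-2) = 7.613013; V(2,-1) = 6.042639; V(2,+0) = 4.410000; V(2,+1) = 2.712629; V(2,+2) = 0.947959
Backward induction: V(k, j) = exp(-r*dt) * [p_u * V(k+1, j+1) + p_m * V(k+1, j) + p_d * V(k+1, j-1)]
  V(1,-1) = exp(-r*dt) * [p_u*4.410000 + p_m*6.042639 + p_d*7.613013] = 5.917056
  V(1,+0) = exp(-r*dt) * [p_u*2.712629 + p_m*4.410000 + p_d*6.042639] = 4.284422
  V(1,+1) = exp(-r*dt) * [p_u*0.947959 + p_m*2.712629 + p_d*4.410000] = 2.587056
  V(0,+0) = exp(-r*dt) * [p_u*2.587056 + p_m*4.284422 + p_d*5.917056] = 4.159180

Answer: Price = V(0,0) = 4.1592


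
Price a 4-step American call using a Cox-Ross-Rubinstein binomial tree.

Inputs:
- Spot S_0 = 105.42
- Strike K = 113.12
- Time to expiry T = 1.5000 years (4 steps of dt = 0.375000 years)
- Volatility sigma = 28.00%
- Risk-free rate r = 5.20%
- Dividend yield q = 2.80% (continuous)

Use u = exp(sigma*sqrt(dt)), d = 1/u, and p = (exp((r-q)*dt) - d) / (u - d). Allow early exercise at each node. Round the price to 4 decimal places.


dt = T/N = 0.375000
u = exp(sigma*sqrt(dt)) = 1.187042; d = 1/u = 0.842430
p = (exp((r-q)*dt) - d) / (u - d) = 0.483473
Discount per step: exp(-r*dt) = 0.980689
Stock lattice S(k, i) with i counting down-moves:
  k=0: S(0,0) = 105.4200
  k=1: S(1,0) = 125.1379; S(1,1) = 88.8090
  k=2: S(2,0) = 148.5440; S(2,1) = 105.4200; S(2,2) = 74.8154
  k=3: S(3,0) = 176.3279; S(3,1) = 125.1379; S(3,2) = 88.8090; S(3,3) = 63.0268
  k=4: S(4,0) = 209.3086; S(4,1) = 148.5440; S(4,2) = 105.4200; S(4,3) = 74.8154; S(4,4) = 53.0957
Terminal payoffs V(N, i) = max(S_T - K, 0):
  V(4,0) = 96.188554; V(4,1) = 35.423959; V(4,2) = 0.000000; V(4,3) = 0.000000; V(4,4) = 0.000000
Backward induction: V(k, i) = exp(-r*dt) * [p * V(k+1, i) + (1-p) * V(k+1, i+1)]; then take max(V_cont, immediate exercise) for American.
  V(3,0) = exp(-r*dt) * [p*96.188554 + (1-p)*35.423959] = 63.550596; exercise = 63.207880; V(3,0) = max -> 63.550596
  V(3,1) = exp(-r*dt) * [p*35.423959 + (1-p)*0.000000] = 16.795792; exercise = 12.017941; V(3,1) = max -> 16.795792
  V(3,2) = exp(-r*dt) * [p*0.000000 + (1-p)*0.000000] = 0.000000; exercise = 0.000000; V(3,2) = max -> 0.000000
  V(3,3) = exp(-r*dt) * [p*0.000000 + (1-p)*0.000000] = 0.000000; exercise = 0.000000; V(3,3) = max -> 0.000000
  V(2,0) = exp(-r*dt) * [p*63.550596 + (1-p)*16.795792] = 38.639606; exercise = 35.423959; V(2,0) = max -> 38.639606
  V(2,1) = exp(-r*dt) * [p*16.795792 + (1-p)*0.000000] = 7.963498; exercise = 0.000000; V(2,1) = max -> 7.963498
  V(2,2) = exp(-r*dt) * [p*0.000000 + (1-p)*0.000000] = 0.000000; exercise = 0.000000; V(2,2) = max -> 0.000000
  V(1,0) = exp(-r*dt) * [p*38.639606 + (1-p)*7.963498] = 22.354376; exercise = 12.017941; V(1,0) = max -> 22.354376
  V(1,1) = exp(-r*dt) * [p*7.963498 + (1-p)*0.000000] = 3.775785; exercise = 0.000000; V(1,1) = max -> 3.775785
  V(0,0) = exp(-r*dt) * [p*22.354376 + (1-p)*3.775785] = 12.511659; exercise = 0.000000; V(0,0) = max -> 12.511659

Answer: Price = V(0,0) = 12.5117


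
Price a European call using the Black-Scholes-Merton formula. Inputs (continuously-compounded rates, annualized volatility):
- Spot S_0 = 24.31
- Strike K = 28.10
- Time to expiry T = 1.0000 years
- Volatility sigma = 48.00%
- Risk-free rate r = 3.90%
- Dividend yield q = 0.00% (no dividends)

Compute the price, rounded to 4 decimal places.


Answer: Price = 3.6264

Derivation:
d1 = (ln(S/K) + (r - q + 0.5*sigma^2) * T) / (sigma * sqrt(T)) = 0.01941294
d2 = d1 - sigma * sqrt(T) = -0.46058706
exp(-rT) = 0.96175071; exp(-qT) = 1.00000000
C = S_0 * exp(-qT) * N(d1) - K * exp(-rT) * N(d2)
N(d1) = 0.50774416; N(d2) = 0.32254745
C = 24.3100 * 1.00000000 * 0.50774416 - 28.1000 * 0.96175071 * 0.32254745 = 3.6264


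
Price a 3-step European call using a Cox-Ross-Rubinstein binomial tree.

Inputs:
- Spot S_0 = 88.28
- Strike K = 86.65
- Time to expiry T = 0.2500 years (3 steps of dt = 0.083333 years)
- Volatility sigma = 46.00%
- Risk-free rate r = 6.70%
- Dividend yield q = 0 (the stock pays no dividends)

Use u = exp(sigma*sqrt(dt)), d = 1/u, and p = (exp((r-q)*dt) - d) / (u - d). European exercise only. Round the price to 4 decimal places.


Answer: Price = V(0,0) = 10.2143

Derivation:
dt = T/N = 0.083333
u = exp(sigma*sqrt(dt)) = 1.142011; d = 1/u = 0.875648
p = (exp((r-q)*dt) - d) / (u - d) = 0.487871
Discount per step: exp(-r*dt) = 0.994432
Stock lattice S(k, i) with i counting down-moves:
  k=0: S(0,0) = 88.2800
  k=1: S(1,0) = 100.8167; S(1,1) = 77.3022
  k=2: S(2,0) = 115.1338; S(2,1) = 88.2800; S(2,2) = 67.6896
  k=3: S(3,0) = 131.4840; S(3,1) = 100.8167; S(3,2) = 77.3022; S(3,3) = 59.2723
Terminal payoffs V(N, i) = max(S_T - K, 0):
  V(3,0) = 44.834013; V(3,1) = 14.166713; V(3,2) = 0.000000; V(3,3) = 0.000000
Backward induction: V(k, i) = exp(-r*dt) * [p * V(k+1, i) + (1-p) * V(k+1, i+1)].
  V(2,0) = exp(-r*dt) * [p*44.834013 + (1-p)*14.166713] = 28.966222
  V(2,1) = exp(-r*dt) * [p*14.166713 + (1-p)*0.000000] = 6.873048
  V(2,2) = exp(-r*dt) * [p*0.000000 + (1-p)*0.000000] = 0.000000
  V(1,0) = exp(-r*dt) * [p*28.966222 + (1-p)*6.873048] = 17.553389
  V(1,1) = exp(-r*dt) * [p*6.873048 + (1-p)*0.000000] = 3.334492
  V(0,0) = exp(-r*dt) * [p*17.553389 + (1-p)*3.334492] = 10.214291


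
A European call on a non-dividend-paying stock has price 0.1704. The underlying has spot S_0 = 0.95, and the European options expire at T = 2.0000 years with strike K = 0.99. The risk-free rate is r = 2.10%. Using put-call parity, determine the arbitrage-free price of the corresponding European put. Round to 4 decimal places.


Put-call parity: C - P = S_0 * exp(-qT) - K * exp(-rT).
S_0 * exp(-qT) = 0.9500 * 1.00000000 = 0.95000000
K * exp(-rT) = 0.9900 * 0.95886978 = 0.94928108
P = C - S*exp(-qT) + K*exp(-rT)
P = 0.1704 - 0.95000000 + 0.94928108 = 0.1697

Answer: Put price = 0.1697


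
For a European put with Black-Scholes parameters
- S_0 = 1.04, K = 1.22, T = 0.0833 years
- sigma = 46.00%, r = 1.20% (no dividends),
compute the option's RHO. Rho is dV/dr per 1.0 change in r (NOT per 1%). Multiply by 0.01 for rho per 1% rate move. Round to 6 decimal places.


Answer: Rho = -0.091005

Derivation:
d1 = -1.1284490095; d2 = -1.2612130107
phi(d1) = 0.2110548732; exp(-qT) = 1.0000000000; exp(-rT) = 0.9990008994
N(-d2) = 0.8963839439
Rho = -K*T*exp(-rT)*N(-d2) = -1.2200 * 0.0833 * 0.9990008994 * 0.8963839439 = -0.091005


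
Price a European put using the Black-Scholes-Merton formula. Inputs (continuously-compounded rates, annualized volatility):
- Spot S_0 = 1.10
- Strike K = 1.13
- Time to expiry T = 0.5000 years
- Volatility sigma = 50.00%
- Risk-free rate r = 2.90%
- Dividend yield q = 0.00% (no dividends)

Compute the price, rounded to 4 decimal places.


Answer: Price = 0.1623

Derivation:
d1 = (ln(S/K) + (r - q + 0.5*sigma^2) * T) / (sigma * sqrt(T)) = 0.14168312
d2 = d1 - sigma * sqrt(T) = -0.21187027
exp(-rT) = 0.98560462; exp(-qT) = 1.00000000
P = K * exp(-rT) * N(-d2) - S_0 * exp(-qT) * N(-d1)
N(-d1) = 0.44366515; N(-d2) = 0.58389588
P = 1.1300 * 0.98560462 * 0.58389588 - 1.1000 * 1.00000000 * 0.44366515 = 0.1623


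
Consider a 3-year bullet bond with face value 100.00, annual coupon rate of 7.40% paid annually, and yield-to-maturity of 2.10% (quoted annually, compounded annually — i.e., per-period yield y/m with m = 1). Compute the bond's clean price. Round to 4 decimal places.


Coupon per period c = face * coupon_rate / m = 7.400000
Periods per year m = 1; per-period yield y/m = 0.021000
Number of cashflows N = 3
Cashflows (t years, CF_t, discount factor 1/(1+y/m)^(m*t), PV):
  t = 1.0000: CF_t = 7.400000, DF = 0.979432, PV = 7.247796
  t = 2.0000: CF_t = 7.400000, DF = 0.959287, PV = 7.098723
  t = 3.0000: CF_t = 107.400000, DF = 0.939556, PV = 100.908338
Price P = sum_t PV_t = 115.254858

Answer: Price = 115.2549


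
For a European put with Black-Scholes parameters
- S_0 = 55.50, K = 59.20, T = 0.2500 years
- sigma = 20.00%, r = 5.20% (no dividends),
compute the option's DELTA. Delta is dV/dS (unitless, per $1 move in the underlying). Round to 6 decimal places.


d1 = -0.4653852114; d2 = -0.5653852114
phi(d1) = 0.3579971582; exp(-qT) = 1.0000000000; exp(-rT) = 0.9870841350
N(-d1) = 0.6791721886
Delta = -exp(-qT) * N(-d1) = -1.0000000000 * 0.6791721886 = -0.679172

Answer: Delta = -0.679172


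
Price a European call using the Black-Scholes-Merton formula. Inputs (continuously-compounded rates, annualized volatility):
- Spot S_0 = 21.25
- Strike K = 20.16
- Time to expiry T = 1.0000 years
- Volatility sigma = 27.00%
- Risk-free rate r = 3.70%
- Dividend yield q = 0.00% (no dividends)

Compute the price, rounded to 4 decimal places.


Answer: Price = 3.2138

Derivation:
d1 = (ln(S/K) + (r - q + 0.5*sigma^2) * T) / (sigma * sqrt(T)) = 0.46706093
d2 = d1 - sigma * sqrt(T) = 0.19706093
exp(-rT) = 0.96367614; exp(-qT) = 1.00000000
C = S_0 * exp(-qT) * N(d1) - K * exp(-rT) * N(d2)
N(d1) = 0.67977186; N(d2) = 0.57811007
C = 21.2500 * 1.00000000 * 0.67977186 - 20.1600 * 0.96367614 * 0.57811007 = 3.2138


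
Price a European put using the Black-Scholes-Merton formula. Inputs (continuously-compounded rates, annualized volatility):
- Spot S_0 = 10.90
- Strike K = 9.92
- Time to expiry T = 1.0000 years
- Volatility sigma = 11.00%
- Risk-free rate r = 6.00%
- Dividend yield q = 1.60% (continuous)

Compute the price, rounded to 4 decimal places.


Answer: Price = 0.0549

Derivation:
d1 = (ln(S/K) + (r - q + 0.5*sigma^2) * T) / (sigma * sqrt(T)) = 1.31145334
d2 = d1 - sigma * sqrt(T) = 1.20145334
exp(-rT) = 0.94176453; exp(-qT) = 0.98412732
P = K * exp(-rT) * N(-d2) - S_0 * exp(-qT) * N(-d1)
N(-d1) = 0.09485232; N(-d2) = 0.11478770
P = 9.9200 * 0.94176453 * 0.11478770 - 10.9000 * 0.98412732 * 0.09485232 = 0.0549


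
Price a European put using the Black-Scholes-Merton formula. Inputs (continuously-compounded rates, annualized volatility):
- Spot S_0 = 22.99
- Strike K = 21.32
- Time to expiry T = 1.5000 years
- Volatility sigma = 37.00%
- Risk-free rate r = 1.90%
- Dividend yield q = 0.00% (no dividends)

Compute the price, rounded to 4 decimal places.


d1 = (ln(S/K) + (r - q + 0.5*sigma^2) * T) / (sigma * sqrt(T)) = 0.45588919
d2 = d1 - sigma * sqrt(T) = 0.00273359
exp(-rT) = 0.97190229; exp(-qT) = 1.00000000
P = K * exp(-rT) * N(-d2) - S_0 * exp(-qT) * N(-d1)
N(-d1) = 0.32423483; N(-d2) = 0.49890946
P = 21.3200 * 0.97190229 * 0.49890946 - 22.9900 * 1.00000000 * 0.32423483 = 2.8837

Answer: Price = 2.8837


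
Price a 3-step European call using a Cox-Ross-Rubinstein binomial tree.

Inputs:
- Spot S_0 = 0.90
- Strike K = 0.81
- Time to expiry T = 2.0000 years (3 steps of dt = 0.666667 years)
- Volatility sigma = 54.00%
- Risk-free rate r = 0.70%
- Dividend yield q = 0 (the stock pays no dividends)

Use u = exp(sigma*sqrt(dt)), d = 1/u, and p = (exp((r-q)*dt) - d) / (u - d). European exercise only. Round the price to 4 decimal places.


dt = T/N = 0.666667
u = exp(sigma*sqrt(dt)) = 1.554118; d = 1/u = 0.643452
p = (exp((r-q)*dt) - d) / (u - d) = 0.396661
Discount per step: exp(-r*dt) = 0.995344
Stock lattice S(k, i) with i counting down-moves:
  k=0: S(0,0) = 0.9000
  k=1: S(1,0) = 1.3987; S(1,1) = 0.5791
  k=2: S(2,0) = 2.1738; S(2,1) = 0.9000; S(2,2) = 0.3726
  k=3: S(3,0) = 3.3783; S(3,1) = 1.3987; S(3,2) = 0.5791; S(3,3) = 0.2398
Terminal payoffs V(N, i) = max(S_T - K, 0):
  V(3,0) = 2.568271; V(3,1) = 0.588706; V(3,2) = 0.000000; V(3,3) = 0.000000
Backward induction: V(k, i) = exp(-r*dt) * [p * V(k+1, i) + (1-p) * V(k+1, i+1)].
  V(2,0) = exp(-r*dt) * [p*2.568271 + (1-p)*0.588706] = 1.367526
  V(2,1) = exp(-r*dt) * [p*0.588706 + (1-p)*0.000000] = 0.232430
  V(2,2) = exp(-r*dt) * [p*0.000000 + (1-p)*0.000000] = 0.000000
  V(1,0) = exp(-r*dt) * [p*1.367526 + (1-p)*0.232430] = 0.679500
  V(1,1) = exp(-r*dt) * [p*0.232430 + (1-p)*0.000000] = 0.091767
  V(0,0) = exp(-r*dt) * [p*0.679500 + (1-p)*0.091767] = 0.323385

Answer: Price = V(0,0) = 0.3234


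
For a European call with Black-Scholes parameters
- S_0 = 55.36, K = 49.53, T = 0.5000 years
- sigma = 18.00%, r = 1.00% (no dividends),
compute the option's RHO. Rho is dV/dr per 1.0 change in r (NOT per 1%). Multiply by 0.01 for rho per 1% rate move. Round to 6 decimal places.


d1 = 0.9772118662; d2 = 0.8499326456
phi(d1) = 0.2474838259; exp(-qT) = 1.0000000000; exp(-rT) = 0.9950124792
N(d2) = 0.8023187328
Rho = K*T*exp(-rT)*N(d2) = 49.5300 * 0.5000 * 0.9950124792 * 0.8023187328 = 19.770324

Answer: Rho = 19.770324


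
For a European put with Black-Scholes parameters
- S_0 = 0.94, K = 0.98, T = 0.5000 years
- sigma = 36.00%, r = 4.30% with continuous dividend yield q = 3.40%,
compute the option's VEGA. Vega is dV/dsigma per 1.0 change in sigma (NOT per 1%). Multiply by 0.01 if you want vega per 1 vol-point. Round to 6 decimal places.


d1 = -0.0187489222; d2 = -0.2733073634
phi(d1) = 0.3988721681; exp(-qT) = 0.9831436846; exp(-rT) = 0.9787294775
Vega = S * exp(-qT) * phi(d1) * sqrt(T) = 0.9400 * 0.9831436846 * 0.3988721681 * 0.7071067812 = 0.260654

Answer: Vega = 0.260654


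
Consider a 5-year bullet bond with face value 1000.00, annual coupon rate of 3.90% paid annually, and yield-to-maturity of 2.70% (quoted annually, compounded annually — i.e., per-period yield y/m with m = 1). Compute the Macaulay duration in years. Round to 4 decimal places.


Answer: Macaulay duration = 4.6495 years

Derivation:
Coupon per period c = face * coupon_rate / m = 39.000000
Periods per year m = 1; per-period yield y/m = 0.027000
Number of cashflows N = 5
Cashflows (t years, CF_t, discount factor 1/(1+y/m)^(m*t), PV):
  t = 1.0000: CF_t = 39.000000, DF = 0.973710, PV = 37.974684
  t = 2.0000: CF_t = 39.000000, DF = 0.948111, PV = 36.976323
  t = 3.0000: CF_t = 39.000000, DF = 0.923185, PV = 36.004209
  t = 4.0000: CF_t = 39.000000, DF = 0.898914, PV = 35.057653
  t = 5.0000: CF_t = 1039.000000, DF = 0.875282, PV = 909.417547
Price P = sum_t PV_t = 1055.430415
Macaulay numerator sum_t t * PV_t:
  t * PV_t at t = 1.0000: 37.974684
  t * PV_t at t = 2.0000: 73.952646
  t * PV_t at t = 3.0000: 108.012628
  t * PV_t at t = 4.0000: 140.230610
  t * PV_t at t = 5.0000: 4547.087735
Macaulay duration D = (sum_t t * PV_t) / P = 4907.258302 / 1055.430415 = 4.649533


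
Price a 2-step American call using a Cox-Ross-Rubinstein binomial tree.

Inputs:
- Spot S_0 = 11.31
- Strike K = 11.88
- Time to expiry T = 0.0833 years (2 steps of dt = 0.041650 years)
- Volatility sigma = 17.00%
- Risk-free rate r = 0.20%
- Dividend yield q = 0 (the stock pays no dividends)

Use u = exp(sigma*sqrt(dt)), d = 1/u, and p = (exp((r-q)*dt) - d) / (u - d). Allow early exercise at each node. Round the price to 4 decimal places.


Answer: Price = V(0,0) = 0.0589

Derivation:
dt = T/N = 0.041650
u = exp(sigma*sqrt(dt)) = 1.035303; d = 1/u = 0.965901
p = (exp((r-q)*dt) - d) / (u - d) = 0.492528
Discount per step: exp(-r*dt) = 0.999917
Stock lattice S(k, i) with i counting down-moves:
  k=0: S(0,0) = 11.3100
  k=1: S(1,0) = 11.7093; S(1,1) = 10.9243
  k=2: S(2,0) = 12.1227; S(2,1) = 11.3100; S(2,2) = 10.5518
Terminal payoffs V(N, i) = max(S_T - K, 0):
  V(2,0) = 0.242650; V(2,1) = 0.000000; V(2,2) = 0.000000
Backward induction: V(k, i) = exp(-r*dt) * [p * V(k+1, i) + (1-p) * V(k+1, i+1)]; then take max(V_cont, immediate exercise) for American.
  V(1,0) = exp(-r*dt) * [p*0.242650 + (1-p)*0.000000] = 0.119502; exercise = 0.000000; V(1,0) = max -> 0.119502
  V(1,1) = exp(-r*dt) * [p*0.000000 + (1-p)*0.000000] = 0.000000; exercise = 0.000000; V(1,1) = max -> 0.000000
  V(0,0) = exp(-r*dt) * [p*0.119502 + (1-p)*0.000000] = 0.058853; exercise = 0.000000; V(0,0) = max -> 0.058853


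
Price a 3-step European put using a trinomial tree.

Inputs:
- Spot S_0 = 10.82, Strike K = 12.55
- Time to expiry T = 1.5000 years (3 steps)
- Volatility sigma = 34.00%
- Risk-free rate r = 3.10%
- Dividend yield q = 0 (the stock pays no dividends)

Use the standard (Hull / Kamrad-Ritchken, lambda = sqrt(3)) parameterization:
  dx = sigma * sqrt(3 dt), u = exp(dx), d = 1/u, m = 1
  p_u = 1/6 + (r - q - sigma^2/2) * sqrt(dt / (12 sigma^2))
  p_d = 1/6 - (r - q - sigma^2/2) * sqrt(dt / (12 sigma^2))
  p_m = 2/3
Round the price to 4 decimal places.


dt = T/N = 0.500000; dx = sigma*sqrt(3*dt) = 0.416413
u = exp(dx) = 1.516512; d = 1/u = 0.659408
p_u = 0.150577, p_m = 0.666667, p_d = 0.182756
Discount per step: exp(-r*dt) = 0.984620
Stock lattice S(k, j) with j the centered position index:
  k=0: S(0,+0) = 10.8200
  k=1: S(1,-1) = 7.1348; S(1,+0) = 10.8200; S(1,+1) = 16.4087
  k=2: S(2,-2) = 4.7047; S(2,-1) = 7.1348; S(2,+0) = 10.8200; S(2,+1) = 16.4087; S(2,+2) = 24.8839
  k=3: S(3,-3) = 3.1023; S(3,-2) = 4.7047; S(3,-1) = 7.1348; S(3,+0) = 10.8200; S(3,+1) = 16.4087; S(3,+2) = 24.8839; S(3,+3) = 37.7368
Terminal payoffs V(N, j) = max(K - S_T, 0):
  V(3,-3) = 9.447660; V(3,-2) = 7.845264; V(3,-1) = 5.415209; V(3,+0) = 1.730000; V(3,+1) = 0.000000; V(3,+2) = 0.000000; V(3,+3) = 0.000000
Backward induction: V(k, j) = exp(-r*dt) * [p_u * V(k+1, j+1) + p_m * V(k+1, j) + p_d * V(k+1, j-1)]
  V(2,-2) = exp(-r*dt) * [p_u*5.415209 + p_m*7.845264 + p_d*9.447660] = 7.652662
  V(2,-1) = exp(-r*dt) * [p_u*1.730000 + p_m*5.415209 + p_d*7.845264] = 5.222825
  V(2,+0) = exp(-r*dt) * [p_u*0.000000 + p_m*1.730000 + p_d*5.415209] = 2.110037
  V(2,+1) = exp(-r*dt) * [p_u*0.000000 + p_m*0.000000 + p_d*1.730000] = 0.311306
  V(2,+2) = exp(-r*dt) * [p_u*0.000000 + p_m*0.000000 + p_d*0.000000] = 0.000000
  V(1,-1) = exp(-r*dt) * [p_u*2.110037 + p_m*5.222825 + p_d*7.652662] = 5.118229
  V(1,+0) = exp(-r*dt) * [p_u*0.311306 + p_m*2.110037 + p_d*5.222825] = 2.371035
  V(1,+1) = exp(-r*dt) * [p_u*0.000000 + p_m*0.311306 + p_d*2.110037] = 0.584037
  V(0,+0) = exp(-r*dt) * [p_u*0.584037 + p_m*2.371035 + p_d*5.118229] = 2.563970

Answer: Price = V(0,0) = 2.5640


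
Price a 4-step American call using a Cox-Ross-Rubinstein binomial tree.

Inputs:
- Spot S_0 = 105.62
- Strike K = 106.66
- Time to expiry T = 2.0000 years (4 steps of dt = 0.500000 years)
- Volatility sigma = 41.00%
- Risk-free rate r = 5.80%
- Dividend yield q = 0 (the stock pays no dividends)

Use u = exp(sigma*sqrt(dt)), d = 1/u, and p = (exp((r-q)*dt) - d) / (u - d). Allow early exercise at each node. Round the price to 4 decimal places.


Answer: Price = V(0,0) = 27.3508

Derivation:
dt = T/N = 0.500000
u = exp(sigma*sqrt(dt)) = 1.336312; d = 1/u = 0.748328
p = (exp((r-q)*dt) - d) / (u - d) = 0.478068
Discount per step: exp(-r*dt) = 0.971416
Stock lattice S(k, i) with i counting down-moves:
  k=0: S(0,0) = 105.6200
  k=1: S(1,0) = 141.1413; S(1,1) = 79.0384
  k=2: S(2,0) = 188.6089; S(2,1) = 105.6200; S(2,2) = 59.1467
  k=3: S(3,0) = 252.0403; S(3,1) = 141.1413; S(3,2) = 79.0384; S(3,3) = 44.2611
  k=4: S(4,0) = 336.8046; S(4,1) = 188.6089; S(4,2) = 105.6200; S(4,3) = 59.1467; S(4,4) = 33.1218
Terminal payoffs V(N, i) = max(S_T - K, 0):
  V(4,0) = 230.144576; V(4,1) = 81.948853; V(4,2) = 0.000000; V(4,3) = 0.000000; V(4,4) = 0.000000
Backward induction: V(k, i) = exp(-r*dt) * [p * V(k+1, i) + (1-p) * V(k+1, i+1)]; then take max(V_cont, immediate exercise) for American.
  V(3,0) = exp(-r*dt) * [p*230.144576 + (1-p)*81.948853] = 148.429043; exercise = 145.380323; V(3,0) = max -> 148.429043
  V(3,1) = exp(-r*dt) * [p*81.948853 + (1-p)*0.000000] = 38.057315; exercise = 34.481302; V(3,1) = max -> 38.057315
  V(3,2) = exp(-r*dt) * [p*0.000000 + (1-p)*0.000000] = 0.000000; exercise = 0.000000; V(3,2) = max -> 0.000000
  V(3,3) = exp(-r*dt) * [p*0.000000 + (1-p)*0.000000] = 0.000000; exercise = 0.000000; V(3,3) = max -> 0.000000
  V(2,0) = exp(-r*dt) * [p*148.429043 + (1-p)*38.057315] = 88.226494; exercise = 81.948853; V(2,0) = max -> 88.226494
  V(2,1) = exp(-r*dt) * [p*38.057315 + (1-p)*0.000000] = 17.673942; exercise = 0.000000; V(2,1) = max -> 17.673942
  V(2,2) = exp(-r*dt) * [p*0.000000 + (1-p)*0.000000] = 0.000000; exercise = 0.000000; V(2,2) = max -> 0.000000
  V(1,0) = exp(-r*dt) * [p*88.226494 + (1-p)*17.673942] = 49.933594; exercise = 34.481302; V(1,0) = max -> 49.933594
  V(1,1) = exp(-r*dt) * [p*17.673942 + (1-p)*0.000000] = 8.207836; exercise = 0.000000; V(1,1) = max -> 8.207836
  V(0,0) = exp(-r*dt) * [p*49.933594 + (1-p)*8.207836] = 27.350806; exercise = 0.000000; V(0,0) = max -> 27.350806


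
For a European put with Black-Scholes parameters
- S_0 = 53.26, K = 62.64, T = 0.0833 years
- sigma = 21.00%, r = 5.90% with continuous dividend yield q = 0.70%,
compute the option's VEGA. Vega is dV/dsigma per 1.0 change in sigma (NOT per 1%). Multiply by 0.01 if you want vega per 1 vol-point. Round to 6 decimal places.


Answer: Vega = 0.222804

Derivation:
d1 = -2.5746741543; d2 = -2.6352838070
phi(d1) = 0.0145028219; exp(-qT) = 0.9994170700; exp(-rT) = 0.9950973574
Vega = S * exp(-qT) * phi(d1) * sqrt(T) = 53.2600 * 0.9994170700 * 0.0145028219 * 0.2886173938 = 0.222804


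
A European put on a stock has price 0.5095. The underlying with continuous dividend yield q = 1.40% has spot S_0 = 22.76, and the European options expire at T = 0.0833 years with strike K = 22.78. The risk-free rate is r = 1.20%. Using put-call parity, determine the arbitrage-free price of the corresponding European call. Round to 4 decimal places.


Answer: Call price = 0.4857

Derivation:
Put-call parity: C - P = S_0 * exp(-qT) - K * exp(-rT).
S_0 * exp(-qT) = 22.7600 * 0.99883448 = 22.73347276
K * exp(-rT) = 22.7800 * 0.99900090 = 22.75724049
C = P + S*exp(-qT) - K*exp(-rT)
C = 0.5095 + 22.73347276 - 22.75724049 = 0.4857


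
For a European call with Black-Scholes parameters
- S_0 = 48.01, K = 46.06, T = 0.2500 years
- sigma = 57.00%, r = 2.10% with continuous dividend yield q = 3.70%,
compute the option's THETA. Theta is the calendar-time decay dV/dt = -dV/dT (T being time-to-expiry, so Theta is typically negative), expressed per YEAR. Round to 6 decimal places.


d1 = 0.2739541339; d2 = -0.0110458661
phi(d1) = 0.3842492045; exp(-qT) = 0.9907926496; exp(-rT) = 0.9947637572
Theta = -S*exp(-qT)*phi(d1)*sigma/(2*sqrt(T)) - r*K*exp(-rT)*N(d2) + q*S*exp(-qT)*N(d1)
N(d1) = 0.6079400653; N(d2) = 0.4955934266; sqrt(T) = 0.5000000000
Term 1 = -48.0100 * 0.9907926496 * 0.3842492045 * 0.5700 / (2 * 0.5000000000) = -10.4184308785
Term 2 = -0.0210 * 46.0600 * 0.9947637572 * 0.4955934266 = -0.4768576122
Term 3 = 0.0370 * 48.0100 * 0.9907926496 * 0.6079400653 = 1.0699832322
Theta = -10.4184308785 + (-0.4768576122) + (1.0699832322) = -9.825305

Answer: Theta = -9.825305


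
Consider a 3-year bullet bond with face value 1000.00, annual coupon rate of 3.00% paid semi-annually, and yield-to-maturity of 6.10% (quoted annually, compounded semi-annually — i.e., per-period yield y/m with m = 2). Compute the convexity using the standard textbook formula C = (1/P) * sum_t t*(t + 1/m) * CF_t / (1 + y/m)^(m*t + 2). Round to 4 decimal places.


Answer: Convexity = 9.3867

Derivation:
Coupon per period c = face * coupon_rate / m = 15.000000
Periods per year m = 2; per-period yield y/m = 0.030500
Number of cashflows N = 6
Cashflows (t years, CF_t, discount factor 1/(1+y/m)^(m*t), PV):
  t = 0.5000: CF_t = 15.000000, DF = 0.970403, PV = 14.556041
  t = 1.0000: CF_t = 15.000000, DF = 0.941681, PV = 14.125222
  t = 1.5000: CF_t = 15.000000, DF = 0.913810, PV = 13.707153
  t = 2.0000: CF_t = 15.000000, DF = 0.886764, PV = 13.301459
  t = 2.5000: CF_t = 15.000000, DF = 0.860518, PV = 12.907772
  t = 3.0000: CF_t = 1015.000000, DF = 0.835049, PV = 847.574858
Price P = sum_t PV_t = 916.172504
Convexity numerator sum_t t*(t + 1/m) * CF_t / (1+y/m)^(m*t + 2):
  t = 0.5000: term = 6.853577
  t = 1.0000: term = 19.952188
  t = 1.5000: term = 38.723315
  t = 2.0000: term = 62.628684
  t = 2.5000: term = 91.162568
  t = 3.0000: term = 8380.527826
Convexity = (1/P) * sum = 8599.848158 / 916.172504 = 9.386713


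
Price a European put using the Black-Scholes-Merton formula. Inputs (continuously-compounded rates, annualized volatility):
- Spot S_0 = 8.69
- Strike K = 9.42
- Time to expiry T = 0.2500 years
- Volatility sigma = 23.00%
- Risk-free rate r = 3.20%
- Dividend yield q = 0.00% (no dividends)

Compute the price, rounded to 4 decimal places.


d1 = (ln(S/K) + (r - q + 0.5*sigma^2) * T) / (sigma * sqrt(T)) = -0.57434478
d2 = d1 - sigma * sqrt(T) = -0.68934478
exp(-rT) = 0.99203191; exp(-qT) = 1.00000000
P = K * exp(-rT) * N(-d2) - S_0 * exp(-qT) * N(-d1)
N(-d1) = 0.71713274; N(-d2) = 0.75469684
P = 9.4200 * 0.99203191 * 0.75469684 - 8.6900 * 1.00000000 * 0.71713274 = 0.8207

Answer: Price = 0.8207


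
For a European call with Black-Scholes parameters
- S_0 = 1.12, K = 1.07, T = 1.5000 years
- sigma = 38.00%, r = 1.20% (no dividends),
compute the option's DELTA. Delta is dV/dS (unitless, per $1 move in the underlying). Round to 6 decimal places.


Answer: Delta = 0.644125

Derivation:
d1 = 0.3695077555; d2 = -0.0958952956
phi(d1) = 0.3726161328; exp(-qT) = 1.0000000000; exp(-rT) = 0.9821610324
N(d1) = 0.6441253533
Delta = exp(-qT) * N(d1) = 1.0000000000 * 0.6441253533 = 0.644125


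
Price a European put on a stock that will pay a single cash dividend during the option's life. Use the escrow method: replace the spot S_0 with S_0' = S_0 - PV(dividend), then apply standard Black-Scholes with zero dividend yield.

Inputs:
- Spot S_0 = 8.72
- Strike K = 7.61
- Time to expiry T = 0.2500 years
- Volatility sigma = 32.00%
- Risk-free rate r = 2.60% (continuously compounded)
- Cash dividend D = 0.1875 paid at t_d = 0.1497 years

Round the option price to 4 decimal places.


PV(D) = D * exp(-r * t_d) = 0.1875 * 0.99611536 = 0.18677163
S_0' = S_0 - PV(D) = 8.7200 - 0.18677163 = 8.53322837
d1 = (ln(S_0'/K) + (r + sigma^2/2)*T) / (sigma*sqrt(T)) = 0.83627869
d2 = d1 - sigma*sqrt(T) = 0.67627869
exp(-rT) = 0.99352108
N(-d1) = 0.20149907; N(-d2) = 0.24943186
P = K * exp(-rT) * N(-d2) - S_0' * N(-d1) = 7.6100 * 0.99352108 * 0.24943186 - 8.53322837 * 0.20149907 = 0.1664

Answer: Price = 0.1664


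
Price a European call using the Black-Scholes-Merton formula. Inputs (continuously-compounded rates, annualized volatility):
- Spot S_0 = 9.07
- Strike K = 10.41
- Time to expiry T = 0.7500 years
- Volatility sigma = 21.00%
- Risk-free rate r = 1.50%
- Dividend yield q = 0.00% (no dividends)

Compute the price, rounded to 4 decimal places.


d1 = (ln(S/K) + (r - q + 0.5*sigma^2) * T) / (sigma * sqrt(T)) = -0.60488228
d2 = d1 - sigma * sqrt(T) = -0.78674762
exp(-rT) = 0.98881304; exp(-qT) = 1.00000000
C = S_0 * exp(-qT) * N(d1) - K * exp(-rT) * N(d2)
N(d1) = 0.27262861; N(d2) = 0.21571481
C = 9.0700 * 1.00000000 * 0.27262861 - 10.4100 * 0.98881304 * 0.21571481 = 0.2523

Answer: Price = 0.2523


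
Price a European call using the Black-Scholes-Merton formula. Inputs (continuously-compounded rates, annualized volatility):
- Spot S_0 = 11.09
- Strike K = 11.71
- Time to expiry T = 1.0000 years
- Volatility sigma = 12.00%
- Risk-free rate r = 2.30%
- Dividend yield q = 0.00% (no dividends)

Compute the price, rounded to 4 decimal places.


Answer: Price = 0.3805

Derivation:
d1 = (ln(S/K) + (r - q + 0.5*sigma^2) * T) / (sigma * sqrt(T)) = -0.20166147
d2 = d1 - sigma * sqrt(T) = -0.32166147
exp(-rT) = 0.97726248; exp(-qT) = 1.00000000
C = S_0 * exp(-qT) * N(d1) - K * exp(-rT) * N(d2)
N(d1) = 0.42009069; N(d2) = 0.37385459
C = 11.0900 * 1.00000000 * 0.42009069 - 11.7100 * 0.97726248 * 0.37385459 = 0.3805


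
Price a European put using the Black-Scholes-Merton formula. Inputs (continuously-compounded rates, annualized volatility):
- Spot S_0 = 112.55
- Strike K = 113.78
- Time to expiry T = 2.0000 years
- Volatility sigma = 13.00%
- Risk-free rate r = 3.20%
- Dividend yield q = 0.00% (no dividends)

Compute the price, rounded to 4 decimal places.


Answer: Price = 5.4501

Derivation:
d1 = (ln(S/K) + (r - q + 0.5*sigma^2) * T) / (sigma * sqrt(T)) = 0.38091738
d2 = d1 - sigma * sqrt(T) = 0.19706962
exp(-rT) = 0.93800500; exp(-qT) = 1.00000000
P = K * exp(-rT) * N(-d2) - S_0 * exp(-qT) * N(-d1)
N(-d1) = 0.35163228; N(-d2) = 0.42188653
P = 113.7800 * 0.93800500 * 0.42188653 - 112.5500 * 1.00000000 * 0.35163228 = 5.4501


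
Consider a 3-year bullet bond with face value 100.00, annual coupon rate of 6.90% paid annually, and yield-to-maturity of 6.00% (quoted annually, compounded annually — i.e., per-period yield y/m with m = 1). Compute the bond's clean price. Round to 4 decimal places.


Answer: Price = 102.4057

Derivation:
Coupon per period c = face * coupon_rate / m = 6.900000
Periods per year m = 1; per-period yield y/m = 0.060000
Number of cashflows N = 3
Cashflows (t years, CF_t, discount factor 1/(1+y/m)^(m*t), PV):
  t = 1.0000: CF_t = 6.900000, DF = 0.943396, PV = 6.509434
  t = 2.0000: CF_t = 6.900000, DF = 0.889996, PV = 6.140975
  t = 3.0000: CF_t = 106.900000, DF = 0.839619, PV = 89.755301
Price P = sum_t PV_t = 102.405711


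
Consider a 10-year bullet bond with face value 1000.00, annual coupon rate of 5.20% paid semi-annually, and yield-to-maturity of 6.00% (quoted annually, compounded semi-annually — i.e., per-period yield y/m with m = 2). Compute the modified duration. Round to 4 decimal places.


Answer: Modified duration = 7.6169

Derivation:
Coupon per period c = face * coupon_rate / m = 26.000000
Periods per year m = 2; per-period yield y/m = 0.030000
Number of cashflows N = 20
Cashflows (t years, CF_t, discount factor 1/(1+y/m)^(m*t), PV):
  t = 0.5000: CF_t = 26.000000, DF = 0.970874, PV = 25.242718
  t = 1.0000: CF_t = 26.000000, DF = 0.942596, PV = 24.507494
  t = 1.5000: CF_t = 26.000000, DF = 0.915142, PV = 23.793683
  t = 2.0000: CF_t = 26.000000, DF = 0.888487, PV = 23.100663
  t = 2.5000: CF_t = 26.000000, DF = 0.862609, PV = 22.427828
  t = 3.0000: CF_t = 26.000000, DF = 0.837484, PV = 21.774591
  t = 3.5000: CF_t = 26.000000, DF = 0.813092, PV = 21.140379
  t = 4.0000: CF_t = 26.000000, DF = 0.789409, PV = 20.524640
  t = 4.5000: CF_t = 26.000000, DF = 0.766417, PV = 19.926835
  t = 5.0000: CF_t = 26.000000, DF = 0.744094, PV = 19.346442
  t = 5.5000: CF_t = 26.000000, DF = 0.722421, PV = 18.782953
  t = 6.0000: CF_t = 26.000000, DF = 0.701380, PV = 18.235877
  t = 6.5000: CF_t = 26.000000, DF = 0.680951, PV = 17.704735
  t = 7.0000: CF_t = 26.000000, DF = 0.661118, PV = 17.189063
  t = 7.5000: CF_t = 26.000000, DF = 0.641862, PV = 16.688411
  t = 8.0000: CF_t = 26.000000, DF = 0.623167, PV = 16.202340
  t = 8.5000: CF_t = 26.000000, DF = 0.605016, PV = 15.730428
  t = 9.0000: CF_t = 26.000000, DF = 0.587395, PV = 15.272260
  t = 9.5000: CF_t = 26.000000, DF = 0.570286, PV = 14.827437
  t = 10.0000: CF_t = 1026.000000, DF = 0.553676, PV = 568.071324
Price P = sum_t PV_t = 940.490101
First compute Macaulay numerator sum_t t * PV_t:
  t * PV_t at t = 0.5000: 12.621359
  t * PV_t at t = 1.0000: 24.507494
  t * PV_t at t = 1.5000: 35.690525
  t * PV_t at t = 2.0000: 46.201326
  t * PV_t at t = 2.5000: 56.069571
  t * PV_t at t = 3.0000: 65.323772
  t * PV_t at t = 3.5000: 73.991328
  t * PV_t at t = 4.0000: 82.098560
  t * PV_t at t = 4.5000: 89.670758
  t * PV_t at t = 5.0000: 96.732209
  t * PV_t at t = 5.5000: 103.306243
  t * PV_t at t = 6.0000: 109.415261
  t * PV_t at t = 6.5000: 115.080776
  t * PV_t at t = 7.0000: 120.323441
  t * PV_t at t = 7.5000: 125.163080
  t * PV_t at t = 8.0000: 129.618723
  t * PV_t at t = 8.5000: 133.708635
  t * PV_t at t = 9.0000: 137.450338
  t * PV_t at t = 9.5000: 140.860649
  t * PV_t at t = 10.0000: 5680.713238
Macaulay duration D = 7378.547285 / 940.490101 = 7.845428
Modified duration = D / (1 + y/m) = 7.845428 / (1 + 0.030000) = 7.616920


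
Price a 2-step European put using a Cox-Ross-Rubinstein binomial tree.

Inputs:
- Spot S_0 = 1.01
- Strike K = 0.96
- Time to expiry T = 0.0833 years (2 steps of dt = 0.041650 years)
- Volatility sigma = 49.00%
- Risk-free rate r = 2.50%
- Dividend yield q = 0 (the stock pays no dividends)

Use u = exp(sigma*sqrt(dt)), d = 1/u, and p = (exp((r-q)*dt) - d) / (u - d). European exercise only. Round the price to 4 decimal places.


dt = T/N = 0.041650
u = exp(sigma*sqrt(dt)) = 1.105172; d = 1/u = 0.904837
p = (exp((r-q)*dt) - d) / (u - d) = 0.480221
Discount per step: exp(-r*dt) = 0.998959
Stock lattice S(k, i) with i counting down-moves:
  k=0: S(0,0) = 1.0100
  k=1: S(1,0) = 1.1162; S(1,1) = 0.9139
  k=2: S(2,0) = 1.2336; S(2,1) = 1.0100; S(2,2) = 0.8269
Terminal payoffs V(N, i) = max(K - S_T, 0):
  V(2,0) = 0.000000; V(2,1) = 0.000000; V(2,2) = 0.133083
Backward induction: V(k, i) = exp(-r*dt) * [p * V(k+1, i) + (1-p) * V(k+1, i+1)].
  V(1,0) = exp(-r*dt) * [p*0.000000 + (1-p)*0.000000] = 0.000000
  V(1,1) = exp(-r*dt) * [p*0.000000 + (1-p)*0.133083] = 0.069102
  V(0,0) = exp(-r*dt) * [p*0.000000 + (1-p)*0.069102] = 0.035880

Answer: Price = V(0,0) = 0.0359


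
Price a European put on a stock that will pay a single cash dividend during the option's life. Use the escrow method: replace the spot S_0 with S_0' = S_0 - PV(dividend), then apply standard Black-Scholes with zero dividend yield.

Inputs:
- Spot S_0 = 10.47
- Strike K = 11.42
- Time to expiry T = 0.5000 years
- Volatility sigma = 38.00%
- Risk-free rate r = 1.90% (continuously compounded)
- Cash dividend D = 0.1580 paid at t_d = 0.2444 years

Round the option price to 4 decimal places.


PV(D) = D * exp(-r * t_d) = 0.1580 * 0.99536716 = 0.15726801
S_0' = S_0 - PV(D) = 10.4700 - 0.15726801 = 10.31273199
d1 = (ln(S_0'/K) + (r + sigma^2/2)*T) / (sigma*sqrt(T)) = -0.20985052
d2 = d1 - sigma*sqrt(T) = -0.47855110
exp(-rT) = 0.99054498
N(-d1) = 0.58310783; N(-d2) = 0.68387099
P = K * exp(-rT) * N(-d2) - S_0' * N(-d1) = 11.4200 * 0.99054498 * 0.68387099 - 10.31273199 * 0.58310783 = 1.7225

Answer: Price = 1.7225
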